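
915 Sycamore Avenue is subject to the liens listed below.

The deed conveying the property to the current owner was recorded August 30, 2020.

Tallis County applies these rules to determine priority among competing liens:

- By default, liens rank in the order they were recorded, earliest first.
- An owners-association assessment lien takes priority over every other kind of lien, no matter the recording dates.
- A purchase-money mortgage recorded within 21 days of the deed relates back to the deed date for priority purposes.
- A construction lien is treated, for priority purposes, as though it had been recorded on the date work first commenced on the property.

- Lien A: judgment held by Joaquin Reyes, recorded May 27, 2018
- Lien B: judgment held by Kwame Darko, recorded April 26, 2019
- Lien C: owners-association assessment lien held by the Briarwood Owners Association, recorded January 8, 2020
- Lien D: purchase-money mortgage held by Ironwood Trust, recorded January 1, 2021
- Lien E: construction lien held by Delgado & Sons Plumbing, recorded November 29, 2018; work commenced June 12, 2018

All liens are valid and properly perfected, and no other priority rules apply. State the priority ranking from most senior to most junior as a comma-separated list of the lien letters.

Effective dates: D was recorded 124 days after the deed — beyond 21 days — so no relation-back applies; E's effective date is June 12, 2018, when work began.
C, as an owners-association assessment lien, has superpriority and ranks first.
Among the remaining liens, by effective date: A (May 27, 2018), E (June 12, 2018), B (April 26, 2019), D (January 1, 2021).

C, A, E, B, D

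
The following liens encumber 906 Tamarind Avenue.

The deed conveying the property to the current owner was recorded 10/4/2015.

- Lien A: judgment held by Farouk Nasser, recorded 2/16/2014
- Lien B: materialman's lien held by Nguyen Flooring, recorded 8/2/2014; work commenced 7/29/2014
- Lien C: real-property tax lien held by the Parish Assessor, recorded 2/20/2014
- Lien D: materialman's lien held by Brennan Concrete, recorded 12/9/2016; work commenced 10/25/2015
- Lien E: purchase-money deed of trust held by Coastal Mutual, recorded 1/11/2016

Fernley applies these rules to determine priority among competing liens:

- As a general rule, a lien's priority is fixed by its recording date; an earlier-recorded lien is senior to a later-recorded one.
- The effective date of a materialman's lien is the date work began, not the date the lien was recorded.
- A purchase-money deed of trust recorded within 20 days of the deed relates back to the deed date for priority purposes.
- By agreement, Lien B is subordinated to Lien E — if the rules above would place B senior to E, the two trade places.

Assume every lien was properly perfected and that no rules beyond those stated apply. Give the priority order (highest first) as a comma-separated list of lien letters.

Adjusting effective dates: B relates back to 7/29/2014 (work commenced); D relates back to 10/25/2015 (work commenced); E was recorded 99 days after the deed — beyond 20 days — so no relation-back applies.
By effective date: A (2/16/2014), C (2/20/2014), B (7/29/2014), D (10/25/2015), E (1/11/2016).
The subordination applies — B was senior to E — so B and E swap.

A, C, E, D, B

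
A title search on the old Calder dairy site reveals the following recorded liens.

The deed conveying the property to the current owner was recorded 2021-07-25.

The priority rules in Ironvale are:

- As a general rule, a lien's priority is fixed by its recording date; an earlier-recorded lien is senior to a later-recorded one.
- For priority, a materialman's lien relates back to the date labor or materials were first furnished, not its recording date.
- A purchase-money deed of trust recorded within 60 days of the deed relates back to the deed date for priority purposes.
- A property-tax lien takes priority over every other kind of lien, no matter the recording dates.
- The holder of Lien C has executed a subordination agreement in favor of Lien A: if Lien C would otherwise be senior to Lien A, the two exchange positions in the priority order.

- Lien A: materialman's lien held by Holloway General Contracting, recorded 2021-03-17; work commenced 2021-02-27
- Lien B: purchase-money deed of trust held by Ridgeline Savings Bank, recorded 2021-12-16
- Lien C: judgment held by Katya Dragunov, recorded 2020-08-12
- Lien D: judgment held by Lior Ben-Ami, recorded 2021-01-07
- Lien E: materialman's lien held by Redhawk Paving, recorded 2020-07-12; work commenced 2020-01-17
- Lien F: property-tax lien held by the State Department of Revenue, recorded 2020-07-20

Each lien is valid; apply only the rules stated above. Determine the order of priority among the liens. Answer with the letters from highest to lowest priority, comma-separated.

F, E, A, D, C, B

First, effective dates: A relates back to 2021-02-27 (work commenced); B missed the 60-day window (144 days after the deed), so its recording date stands; E's effective date is 2020-01-17, when work began.
As a property-tax lien, F is senior to every other lien.
Remaining liens by effective date: E (2020-01-17), C (2020-08-12), D (2021-01-07), A (2021-02-27), B (2021-12-16).
C would otherwise be senior to A, so under the subordination agreement C and A exchange positions.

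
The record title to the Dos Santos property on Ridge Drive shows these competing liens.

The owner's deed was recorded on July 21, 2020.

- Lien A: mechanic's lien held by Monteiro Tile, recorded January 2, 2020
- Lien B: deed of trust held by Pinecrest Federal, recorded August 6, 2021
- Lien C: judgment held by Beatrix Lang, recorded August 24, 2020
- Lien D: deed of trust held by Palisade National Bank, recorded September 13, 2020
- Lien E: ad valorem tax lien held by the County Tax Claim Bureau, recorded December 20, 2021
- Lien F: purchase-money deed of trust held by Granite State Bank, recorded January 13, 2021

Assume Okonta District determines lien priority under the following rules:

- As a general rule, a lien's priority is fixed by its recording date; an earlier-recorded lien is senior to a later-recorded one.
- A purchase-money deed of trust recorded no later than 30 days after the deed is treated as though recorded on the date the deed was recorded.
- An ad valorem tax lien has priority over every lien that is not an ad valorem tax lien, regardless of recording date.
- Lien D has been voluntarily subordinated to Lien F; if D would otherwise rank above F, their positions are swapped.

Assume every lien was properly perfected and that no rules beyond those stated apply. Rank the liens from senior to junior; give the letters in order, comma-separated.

Adjusting effective dates: F missed the 30-day window (176 days after the deed), so its recording date stands.
E is an ad valorem tax lien, so it outranks all other liens regardless of date.
Ordering the rest by effective date: A (January 2, 2020), C (August 24, 2020), D (September 13, 2020), F (January 13, 2021), B (August 6, 2021).
D would otherwise be senior to F, so under the subordination agreement D and F exchange positions.

E, A, C, F, D, B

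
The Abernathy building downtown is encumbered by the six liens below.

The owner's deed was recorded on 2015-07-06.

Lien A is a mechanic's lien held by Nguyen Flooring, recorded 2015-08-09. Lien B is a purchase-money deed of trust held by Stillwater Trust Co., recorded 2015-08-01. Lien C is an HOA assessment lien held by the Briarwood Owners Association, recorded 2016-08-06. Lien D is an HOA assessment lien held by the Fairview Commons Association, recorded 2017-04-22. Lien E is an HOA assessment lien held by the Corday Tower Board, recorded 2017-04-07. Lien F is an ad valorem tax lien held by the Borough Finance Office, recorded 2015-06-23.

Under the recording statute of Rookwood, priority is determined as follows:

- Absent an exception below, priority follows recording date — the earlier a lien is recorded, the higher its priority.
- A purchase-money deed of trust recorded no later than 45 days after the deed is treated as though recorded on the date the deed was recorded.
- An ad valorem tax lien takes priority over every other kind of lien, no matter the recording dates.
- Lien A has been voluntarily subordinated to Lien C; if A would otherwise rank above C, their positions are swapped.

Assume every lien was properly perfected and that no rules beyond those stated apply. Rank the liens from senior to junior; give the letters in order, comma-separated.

F, B, C, A, E, D

Effective dates after the stated exceptions: B's effective date is the deed date, 2015-07-06.
F is an ad valorem tax lien and takes priority over every other lien.
The other liens, earliest effective date first: B (2015-07-06), A (2015-08-09), C (2016-08-06), E (2017-04-07), D (2017-04-22).
Because A would otherwise rank above C, the subordination swaps them.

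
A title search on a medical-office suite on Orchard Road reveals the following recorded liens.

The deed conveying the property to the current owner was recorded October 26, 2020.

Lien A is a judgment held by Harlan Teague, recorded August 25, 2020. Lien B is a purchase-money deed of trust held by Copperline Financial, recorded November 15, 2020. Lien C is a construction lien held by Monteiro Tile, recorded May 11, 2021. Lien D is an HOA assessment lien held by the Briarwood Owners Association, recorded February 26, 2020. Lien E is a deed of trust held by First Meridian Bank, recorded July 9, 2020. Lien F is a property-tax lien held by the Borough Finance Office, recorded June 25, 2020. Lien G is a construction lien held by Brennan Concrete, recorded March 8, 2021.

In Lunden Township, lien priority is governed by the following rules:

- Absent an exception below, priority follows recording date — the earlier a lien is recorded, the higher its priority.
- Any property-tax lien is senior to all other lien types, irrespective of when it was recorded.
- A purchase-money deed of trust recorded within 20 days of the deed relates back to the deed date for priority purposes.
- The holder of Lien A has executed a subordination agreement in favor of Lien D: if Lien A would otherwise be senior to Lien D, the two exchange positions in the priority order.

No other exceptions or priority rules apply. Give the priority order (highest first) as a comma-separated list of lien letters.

Adjusting effective dates: B relates back to the deed date October 26, 2020.
As a property-tax lien, F is senior to every other lien.
The other liens, earliest effective date first: D (February 26, 2020), E (July 9, 2020), A (August 25, 2020), B (October 26, 2020), G (March 8, 2021), C (May 11, 2021).
A is already junior to D, so the subordination agreement changes nothing.

F, D, E, A, B, G, C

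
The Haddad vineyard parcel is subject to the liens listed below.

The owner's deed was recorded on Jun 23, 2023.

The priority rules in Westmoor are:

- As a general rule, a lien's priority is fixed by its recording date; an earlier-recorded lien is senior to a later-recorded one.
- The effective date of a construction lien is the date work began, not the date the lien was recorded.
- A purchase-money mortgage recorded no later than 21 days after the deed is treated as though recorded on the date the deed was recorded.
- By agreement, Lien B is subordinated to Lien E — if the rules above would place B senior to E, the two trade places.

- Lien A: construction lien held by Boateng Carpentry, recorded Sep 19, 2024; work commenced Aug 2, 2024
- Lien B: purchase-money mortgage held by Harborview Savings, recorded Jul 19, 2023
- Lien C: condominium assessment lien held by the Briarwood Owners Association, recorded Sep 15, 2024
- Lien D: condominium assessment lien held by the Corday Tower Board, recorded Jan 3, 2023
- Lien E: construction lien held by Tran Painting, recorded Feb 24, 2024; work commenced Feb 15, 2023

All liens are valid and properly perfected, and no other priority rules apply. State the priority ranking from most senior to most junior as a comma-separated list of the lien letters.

Effective dates after the stated exceptions: A is treated as recorded Aug 2, 2024, the work-commencement date; B was recorded 26 days after the deed — beyond 21 days — so no relation-back applies; E relates back to Feb 15, 2023 (work commenced).
By effective date, earliest first: D (Jan 3, 2023), E (Feb 15, 2023), B (Jul 19, 2023), A (Aug 2, 2024), C (Sep 15, 2024).
Since B is not senior to E, the subordination leaves the order unchanged.

D, E, B, A, C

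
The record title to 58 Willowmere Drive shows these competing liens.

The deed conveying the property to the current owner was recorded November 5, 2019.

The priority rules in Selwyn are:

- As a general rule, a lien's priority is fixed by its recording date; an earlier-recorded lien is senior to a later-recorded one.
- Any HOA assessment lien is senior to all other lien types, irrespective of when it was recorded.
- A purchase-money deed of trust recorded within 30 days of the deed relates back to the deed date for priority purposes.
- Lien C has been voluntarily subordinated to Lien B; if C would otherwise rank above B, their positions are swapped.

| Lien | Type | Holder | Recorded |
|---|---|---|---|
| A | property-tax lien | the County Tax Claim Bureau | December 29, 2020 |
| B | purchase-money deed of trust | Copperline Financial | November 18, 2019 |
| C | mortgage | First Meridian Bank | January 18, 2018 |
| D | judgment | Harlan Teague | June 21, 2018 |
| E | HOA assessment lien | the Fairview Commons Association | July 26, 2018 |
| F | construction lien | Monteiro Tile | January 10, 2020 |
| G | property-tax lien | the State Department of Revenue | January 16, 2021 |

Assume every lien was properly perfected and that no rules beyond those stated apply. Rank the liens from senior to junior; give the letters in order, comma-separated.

E, B, D, C, F, A, G

Effective dates after the stated exceptions: B's effective date is the deed date, November 5, 2019.
As an HOA assessment lien, E is senior to every other lien.
The other liens, earliest effective date first: C (January 18, 2018), D (June 21, 2018), B (November 5, 2019), F (January 10, 2020), A (December 29, 2020), G (January 16, 2021).
C is senior to B before the subordination, so the two trade places.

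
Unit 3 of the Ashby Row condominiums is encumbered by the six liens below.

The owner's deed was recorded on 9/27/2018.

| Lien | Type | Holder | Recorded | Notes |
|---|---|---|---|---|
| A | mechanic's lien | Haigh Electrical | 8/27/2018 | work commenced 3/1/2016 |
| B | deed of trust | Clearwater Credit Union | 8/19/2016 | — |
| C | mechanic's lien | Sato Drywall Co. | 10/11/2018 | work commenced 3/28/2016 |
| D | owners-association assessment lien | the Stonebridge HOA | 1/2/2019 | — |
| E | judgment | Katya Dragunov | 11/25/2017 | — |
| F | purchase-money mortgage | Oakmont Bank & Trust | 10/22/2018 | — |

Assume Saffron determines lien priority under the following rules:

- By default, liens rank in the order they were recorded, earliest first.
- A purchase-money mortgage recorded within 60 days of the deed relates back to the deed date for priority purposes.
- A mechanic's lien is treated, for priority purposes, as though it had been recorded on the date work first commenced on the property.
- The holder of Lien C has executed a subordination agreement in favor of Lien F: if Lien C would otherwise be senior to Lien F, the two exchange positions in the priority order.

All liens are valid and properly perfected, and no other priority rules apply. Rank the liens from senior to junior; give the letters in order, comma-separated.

Adjusting effective dates: A relates back to 3/1/2016 (work commenced); C relates back to 3/28/2016 (work commenced); F relates back to the deed date 9/27/2018.
Sorted by effective date: A (3/1/2016), C (3/28/2016), B (8/19/2016), E (11/25/2017), F (9/27/2018), D (1/2/2019).
Because C would otherwise rank above F, the subordination swaps them.

A, F, B, E, C, D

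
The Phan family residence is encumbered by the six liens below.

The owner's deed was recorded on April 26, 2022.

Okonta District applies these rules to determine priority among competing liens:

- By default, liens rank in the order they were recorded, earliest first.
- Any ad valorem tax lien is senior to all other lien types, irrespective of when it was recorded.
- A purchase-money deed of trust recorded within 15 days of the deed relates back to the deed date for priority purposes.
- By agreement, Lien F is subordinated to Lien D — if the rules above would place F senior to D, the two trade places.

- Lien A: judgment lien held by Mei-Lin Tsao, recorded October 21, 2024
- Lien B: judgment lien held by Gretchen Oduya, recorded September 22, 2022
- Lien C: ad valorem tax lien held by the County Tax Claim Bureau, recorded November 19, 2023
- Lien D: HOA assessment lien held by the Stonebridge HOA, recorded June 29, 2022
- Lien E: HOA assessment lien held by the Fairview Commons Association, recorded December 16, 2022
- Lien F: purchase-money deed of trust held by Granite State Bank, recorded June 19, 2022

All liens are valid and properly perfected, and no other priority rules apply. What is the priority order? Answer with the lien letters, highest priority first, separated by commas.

Effective dates after the stated exceptions: F was recorded 54 days after the deed, outside the 15-day window, so it keeps its recording date.
As an ad valorem tax lien, C is senior to every other lien.
Among the remaining liens, by effective date: F (June 19, 2022), D (June 29, 2022), B (September 22, 2022), E (December 16, 2022), A (October 21, 2024).
The subordination applies — F was senior to D — so F and D swap.

C, D, F, B, E, A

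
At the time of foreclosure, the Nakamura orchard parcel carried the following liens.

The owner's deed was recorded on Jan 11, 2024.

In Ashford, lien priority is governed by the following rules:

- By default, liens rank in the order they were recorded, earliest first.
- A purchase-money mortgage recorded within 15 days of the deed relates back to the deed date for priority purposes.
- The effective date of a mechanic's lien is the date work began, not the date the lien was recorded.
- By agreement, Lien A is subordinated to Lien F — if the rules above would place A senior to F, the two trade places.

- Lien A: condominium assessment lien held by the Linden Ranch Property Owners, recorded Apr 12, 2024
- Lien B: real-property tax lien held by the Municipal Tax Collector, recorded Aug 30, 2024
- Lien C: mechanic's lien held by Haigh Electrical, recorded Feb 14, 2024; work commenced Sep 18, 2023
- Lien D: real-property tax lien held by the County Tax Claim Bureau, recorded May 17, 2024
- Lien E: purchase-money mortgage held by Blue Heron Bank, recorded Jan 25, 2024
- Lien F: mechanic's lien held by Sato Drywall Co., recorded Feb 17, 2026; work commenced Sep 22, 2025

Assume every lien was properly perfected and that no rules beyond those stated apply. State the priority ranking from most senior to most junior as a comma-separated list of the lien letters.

C, E, F, D, B, A

Adjusting effective dates: C is treated as recorded Sep 18, 2023, the work-commencement date; E was recorded within the 15-day window, so its effective date is the deed date Jan 11, 2024; F's effective date is Sep 22, 2025, when work began.
Ordering by effective date: C (Sep 18, 2023), E (Jan 11, 2024), A (Apr 12, 2024), D (May 17, 2024), B (Aug 30, 2024), F (Sep 22, 2025).
A would otherwise be senior to F, so under the subordination agreement A and F exchange positions.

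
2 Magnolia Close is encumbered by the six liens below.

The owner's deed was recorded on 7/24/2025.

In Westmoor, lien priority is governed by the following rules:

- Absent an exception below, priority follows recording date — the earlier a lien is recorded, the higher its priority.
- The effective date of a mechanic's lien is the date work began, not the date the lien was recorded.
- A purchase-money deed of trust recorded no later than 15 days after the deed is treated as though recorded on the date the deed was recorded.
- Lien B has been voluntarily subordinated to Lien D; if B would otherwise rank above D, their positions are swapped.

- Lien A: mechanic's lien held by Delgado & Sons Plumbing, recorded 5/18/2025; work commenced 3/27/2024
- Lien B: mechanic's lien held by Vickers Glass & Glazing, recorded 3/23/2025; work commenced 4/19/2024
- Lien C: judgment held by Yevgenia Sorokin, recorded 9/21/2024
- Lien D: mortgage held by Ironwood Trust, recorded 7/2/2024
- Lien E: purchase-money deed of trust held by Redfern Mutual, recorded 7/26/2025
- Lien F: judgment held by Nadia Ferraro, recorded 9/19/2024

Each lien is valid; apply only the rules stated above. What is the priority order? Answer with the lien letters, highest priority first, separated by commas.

Effective dates: A relates back to 3/27/2024 (work commenced); B's effective date is 4/19/2024, when work began; E relates back to the deed date 7/24/2025.
By effective date, earliest first: A (3/27/2024), B (4/19/2024), D (7/2/2024), F (9/19/2024), C (9/21/2024), E (7/24/2025).
B would otherwise be senior to D, so under the subordination agreement B and D exchange positions.

A, D, B, F, C, E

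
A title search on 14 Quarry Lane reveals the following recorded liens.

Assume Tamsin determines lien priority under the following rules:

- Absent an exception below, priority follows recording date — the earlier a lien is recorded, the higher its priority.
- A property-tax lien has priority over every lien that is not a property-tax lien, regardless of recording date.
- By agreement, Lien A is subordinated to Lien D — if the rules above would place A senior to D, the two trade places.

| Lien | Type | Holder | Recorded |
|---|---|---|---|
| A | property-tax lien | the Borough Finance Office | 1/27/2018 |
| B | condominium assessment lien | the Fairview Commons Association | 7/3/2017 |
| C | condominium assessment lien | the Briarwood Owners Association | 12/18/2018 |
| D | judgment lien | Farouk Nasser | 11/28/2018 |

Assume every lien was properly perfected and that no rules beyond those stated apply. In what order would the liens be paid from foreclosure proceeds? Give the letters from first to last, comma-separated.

D, B, A, C

A is a property-tax lien and takes priority over every other lien.
Remaining liens by effective date: B (7/3/2017), D (11/28/2018), C (12/18/2018).
A is senior to D before the subordination, so the two trade places.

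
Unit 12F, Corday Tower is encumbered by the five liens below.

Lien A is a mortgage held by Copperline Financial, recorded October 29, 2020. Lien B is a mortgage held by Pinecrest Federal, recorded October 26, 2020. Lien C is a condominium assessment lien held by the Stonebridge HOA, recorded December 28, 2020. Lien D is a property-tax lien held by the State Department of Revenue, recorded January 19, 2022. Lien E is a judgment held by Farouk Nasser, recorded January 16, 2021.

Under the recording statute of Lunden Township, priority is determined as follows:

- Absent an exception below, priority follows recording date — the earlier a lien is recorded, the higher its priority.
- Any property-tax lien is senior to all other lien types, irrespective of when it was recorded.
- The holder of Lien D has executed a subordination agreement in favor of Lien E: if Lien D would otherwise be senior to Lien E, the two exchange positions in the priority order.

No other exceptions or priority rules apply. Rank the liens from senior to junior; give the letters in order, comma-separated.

E, B, A, C, D

As a property-tax lien, D is senior to every other lien.
Among the remaining liens, by effective date: B (October 26, 2020), A (October 29, 2020), C (December 28, 2020), E (January 16, 2021).
D is senior to E before the subordination, so the two trade places.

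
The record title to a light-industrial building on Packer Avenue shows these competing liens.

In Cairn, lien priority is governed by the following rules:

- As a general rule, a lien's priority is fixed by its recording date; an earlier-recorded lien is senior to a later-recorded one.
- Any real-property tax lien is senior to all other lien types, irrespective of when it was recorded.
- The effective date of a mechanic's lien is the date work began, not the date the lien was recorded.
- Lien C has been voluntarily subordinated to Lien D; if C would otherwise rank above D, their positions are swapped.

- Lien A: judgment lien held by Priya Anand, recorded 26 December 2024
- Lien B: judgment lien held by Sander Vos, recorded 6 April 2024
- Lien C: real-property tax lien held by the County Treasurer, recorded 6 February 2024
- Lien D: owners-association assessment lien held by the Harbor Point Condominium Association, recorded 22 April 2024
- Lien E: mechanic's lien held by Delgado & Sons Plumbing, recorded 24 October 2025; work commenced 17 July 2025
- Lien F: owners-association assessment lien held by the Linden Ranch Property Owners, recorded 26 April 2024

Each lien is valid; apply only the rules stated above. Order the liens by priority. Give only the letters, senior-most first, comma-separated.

D, B, C, F, A, E

First, effective dates: E is treated as recorded 17 July 2025, the work-commencement date.
C is a real-property tax lien, so it outranks all other liens regardless of date.
The other liens, earliest effective date first: B (6 April 2024), D (22 April 2024), F (26 April 2024), A (26 December 2024), E (17 July 2025).
C would otherwise be senior to D, so under the subordination agreement C and D exchange positions.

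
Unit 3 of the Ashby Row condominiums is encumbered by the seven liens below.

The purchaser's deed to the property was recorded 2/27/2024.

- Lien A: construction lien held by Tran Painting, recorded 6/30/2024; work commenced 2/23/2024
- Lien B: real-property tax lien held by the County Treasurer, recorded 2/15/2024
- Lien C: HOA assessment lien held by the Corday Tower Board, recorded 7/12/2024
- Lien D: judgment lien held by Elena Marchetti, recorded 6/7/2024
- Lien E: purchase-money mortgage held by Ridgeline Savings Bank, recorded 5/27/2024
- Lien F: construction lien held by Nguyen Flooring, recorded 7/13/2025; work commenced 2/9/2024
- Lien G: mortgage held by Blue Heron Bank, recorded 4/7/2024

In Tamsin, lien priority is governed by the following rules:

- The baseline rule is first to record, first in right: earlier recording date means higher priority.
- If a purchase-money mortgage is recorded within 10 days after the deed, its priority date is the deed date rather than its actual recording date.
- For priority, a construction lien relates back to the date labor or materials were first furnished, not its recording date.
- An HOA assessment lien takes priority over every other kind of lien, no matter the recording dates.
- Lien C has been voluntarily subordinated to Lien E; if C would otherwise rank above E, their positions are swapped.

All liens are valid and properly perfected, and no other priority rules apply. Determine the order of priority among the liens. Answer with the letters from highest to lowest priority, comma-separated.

Effective dates after the stated exceptions: A's effective date is 2/23/2024, when work began; E missed the 10-day window (90 days after the deed), so its recording date stands; F is treated as recorded 2/9/2024, the work-commencement date.
C is an HOA assessment lien, so it outranks all other liens regardless of date.
The other liens, earliest effective date first: F (2/9/2024), B (2/15/2024), A (2/23/2024), G (4/7/2024), E (5/27/2024), D (6/7/2024).
The subordination applies — C was senior to E — so C and E swap.

E, F, B, A, G, C, D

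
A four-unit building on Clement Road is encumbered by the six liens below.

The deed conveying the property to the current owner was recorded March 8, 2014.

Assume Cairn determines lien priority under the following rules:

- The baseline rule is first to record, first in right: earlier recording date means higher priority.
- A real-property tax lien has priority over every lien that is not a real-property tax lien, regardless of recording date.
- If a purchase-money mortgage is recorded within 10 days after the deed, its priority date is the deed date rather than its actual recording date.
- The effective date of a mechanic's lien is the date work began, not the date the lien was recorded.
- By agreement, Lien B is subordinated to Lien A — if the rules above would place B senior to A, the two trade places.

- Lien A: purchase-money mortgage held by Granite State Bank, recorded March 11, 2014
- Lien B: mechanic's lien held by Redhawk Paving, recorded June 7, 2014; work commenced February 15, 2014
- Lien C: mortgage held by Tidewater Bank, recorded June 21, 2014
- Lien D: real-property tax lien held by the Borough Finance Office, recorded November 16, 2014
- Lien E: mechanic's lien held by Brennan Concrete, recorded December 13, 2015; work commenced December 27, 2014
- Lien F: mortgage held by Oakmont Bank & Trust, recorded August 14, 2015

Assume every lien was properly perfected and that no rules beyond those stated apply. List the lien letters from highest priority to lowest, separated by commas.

D, A, B, C, E, F

Adjusting effective dates: A's effective date is the deed date, March 8, 2014; B's effective date is February 15, 2014, when work began; E's effective date is December 27, 2014, when work began.
D is a real-property tax lien, so it outranks all other liens regardless of date.
Among the remaining liens, by effective date: B (February 15, 2014), A (March 8, 2014), C (June 21, 2014), E (December 27, 2014), F (August 14, 2015).
The subordination applies — B was senior to A — so B and A swap.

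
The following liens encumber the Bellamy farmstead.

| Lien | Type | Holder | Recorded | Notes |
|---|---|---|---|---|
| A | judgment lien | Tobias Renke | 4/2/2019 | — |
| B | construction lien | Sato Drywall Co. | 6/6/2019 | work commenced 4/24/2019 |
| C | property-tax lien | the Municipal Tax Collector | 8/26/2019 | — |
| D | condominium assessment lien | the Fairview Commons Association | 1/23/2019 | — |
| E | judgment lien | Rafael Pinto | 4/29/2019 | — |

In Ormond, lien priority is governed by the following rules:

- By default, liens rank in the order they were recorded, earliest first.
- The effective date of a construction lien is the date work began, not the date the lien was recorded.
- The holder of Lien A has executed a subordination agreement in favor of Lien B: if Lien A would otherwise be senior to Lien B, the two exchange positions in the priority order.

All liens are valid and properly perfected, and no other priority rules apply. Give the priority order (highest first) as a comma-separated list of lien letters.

D, B, A, E, C

Adjusting effective dates: B's effective date is 4/24/2019, when work began.
By effective date: D (1/23/2019), A (4/2/2019), B (4/24/2019), E (4/29/2019), C (8/26/2019).
The subordination applies — A was senior to B — so A and B swap.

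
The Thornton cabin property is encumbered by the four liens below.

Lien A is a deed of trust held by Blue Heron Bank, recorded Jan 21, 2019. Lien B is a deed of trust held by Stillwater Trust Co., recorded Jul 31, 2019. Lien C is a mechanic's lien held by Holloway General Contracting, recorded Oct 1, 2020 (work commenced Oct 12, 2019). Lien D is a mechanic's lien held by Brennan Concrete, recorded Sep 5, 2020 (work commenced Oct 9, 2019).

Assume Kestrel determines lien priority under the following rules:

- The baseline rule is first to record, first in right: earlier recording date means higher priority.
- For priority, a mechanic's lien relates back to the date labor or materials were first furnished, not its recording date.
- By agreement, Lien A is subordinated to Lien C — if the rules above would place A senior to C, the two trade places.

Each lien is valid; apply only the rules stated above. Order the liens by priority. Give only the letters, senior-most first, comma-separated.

C, B, D, A

First, effective dates: C's effective date is Oct 12, 2019, when work began; D is treated as recorded Oct 9, 2019, the work-commencement date.
By effective date, earliest first: A (Jan 21, 2019), B (Jul 31, 2019), D (Oct 9, 2019), C (Oct 12, 2019).
A is senior to C before the subordination, so the two trade places.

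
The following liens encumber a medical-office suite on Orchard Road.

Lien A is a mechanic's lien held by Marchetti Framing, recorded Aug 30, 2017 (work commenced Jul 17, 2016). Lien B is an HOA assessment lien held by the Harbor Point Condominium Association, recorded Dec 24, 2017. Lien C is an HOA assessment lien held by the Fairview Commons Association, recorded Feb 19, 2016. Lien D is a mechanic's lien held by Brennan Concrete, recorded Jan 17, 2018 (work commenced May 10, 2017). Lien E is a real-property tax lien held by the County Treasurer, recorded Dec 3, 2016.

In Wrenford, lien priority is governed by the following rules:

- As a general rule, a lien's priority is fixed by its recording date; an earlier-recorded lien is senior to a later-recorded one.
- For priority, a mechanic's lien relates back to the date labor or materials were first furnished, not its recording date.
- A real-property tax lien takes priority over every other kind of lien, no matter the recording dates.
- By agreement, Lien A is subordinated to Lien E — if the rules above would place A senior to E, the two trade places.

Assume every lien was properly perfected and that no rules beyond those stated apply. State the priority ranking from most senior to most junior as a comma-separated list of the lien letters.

First, effective dates: A's effective date is Jul 17, 2016, when work began; D is treated as recorded May 10, 2017, the work-commencement date.
E is a real-property tax lien and takes priority over every other lien.
The other liens, earliest effective date first: C (Feb 19, 2016), A (Jul 17, 2016), D (May 10, 2017), B (Dec 24, 2017).
A is already junior to E, so the subordination agreement changes nothing.

E, C, A, D, B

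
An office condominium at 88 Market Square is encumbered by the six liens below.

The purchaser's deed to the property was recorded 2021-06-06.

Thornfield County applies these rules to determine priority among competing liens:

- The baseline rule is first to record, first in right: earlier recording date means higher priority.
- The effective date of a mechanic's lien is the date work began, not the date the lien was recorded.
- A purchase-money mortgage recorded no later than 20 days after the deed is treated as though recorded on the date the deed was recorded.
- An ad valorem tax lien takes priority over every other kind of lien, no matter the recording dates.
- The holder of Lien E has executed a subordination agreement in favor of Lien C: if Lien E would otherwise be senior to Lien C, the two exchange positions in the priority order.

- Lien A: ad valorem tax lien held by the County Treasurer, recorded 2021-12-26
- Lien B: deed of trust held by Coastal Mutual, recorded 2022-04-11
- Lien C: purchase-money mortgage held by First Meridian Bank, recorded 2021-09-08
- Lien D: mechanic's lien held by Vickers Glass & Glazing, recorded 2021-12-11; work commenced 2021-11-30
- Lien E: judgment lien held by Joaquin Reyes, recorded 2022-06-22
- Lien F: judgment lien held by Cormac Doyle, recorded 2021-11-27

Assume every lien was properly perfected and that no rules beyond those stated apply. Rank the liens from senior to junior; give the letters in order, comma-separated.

A, C, F, D, B, E

First, effective dates: C was recorded 94 days after the deed, outside the 20-day window, so it keeps its recording date; D relates back to 2021-11-30 (work commenced).
A is an ad valorem tax lien and takes priority over every other lien.
Remaining liens by effective date: C (2021-09-08), F (2021-11-27), D (2021-11-30), B (2022-04-11), E (2022-06-22).
E already ranks below C; the subordination has no effect.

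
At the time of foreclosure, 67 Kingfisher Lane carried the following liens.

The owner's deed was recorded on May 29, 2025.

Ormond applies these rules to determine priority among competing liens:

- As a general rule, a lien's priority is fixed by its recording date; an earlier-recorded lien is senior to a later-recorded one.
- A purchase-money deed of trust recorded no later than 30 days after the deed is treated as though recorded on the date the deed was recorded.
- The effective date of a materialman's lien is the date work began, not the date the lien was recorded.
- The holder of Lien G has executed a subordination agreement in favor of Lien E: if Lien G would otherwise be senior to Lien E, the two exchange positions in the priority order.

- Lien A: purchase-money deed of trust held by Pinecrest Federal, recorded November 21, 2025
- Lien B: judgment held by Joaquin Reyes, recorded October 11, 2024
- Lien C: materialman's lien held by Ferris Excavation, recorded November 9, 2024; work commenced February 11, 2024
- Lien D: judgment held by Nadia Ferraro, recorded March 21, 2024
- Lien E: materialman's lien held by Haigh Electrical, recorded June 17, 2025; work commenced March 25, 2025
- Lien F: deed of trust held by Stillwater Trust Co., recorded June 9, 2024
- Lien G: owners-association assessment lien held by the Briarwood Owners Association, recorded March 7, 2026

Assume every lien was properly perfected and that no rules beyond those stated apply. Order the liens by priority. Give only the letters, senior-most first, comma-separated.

First, effective dates: A missed the 30-day window (176 days after the deed), so its recording date stands; C relates back to February 11, 2024 (work commenced); E is treated as recorded March 25, 2025, the work-commencement date.
By effective date: C (February 11, 2024), D (March 21, 2024), F (June 9, 2024), B (October 11, 2024), E (March 25, 2025), A (November 21, 2025), G (March 7, 2026).
G already ranks below E; the subordination has no effect.

C, D, F, B, E, A, G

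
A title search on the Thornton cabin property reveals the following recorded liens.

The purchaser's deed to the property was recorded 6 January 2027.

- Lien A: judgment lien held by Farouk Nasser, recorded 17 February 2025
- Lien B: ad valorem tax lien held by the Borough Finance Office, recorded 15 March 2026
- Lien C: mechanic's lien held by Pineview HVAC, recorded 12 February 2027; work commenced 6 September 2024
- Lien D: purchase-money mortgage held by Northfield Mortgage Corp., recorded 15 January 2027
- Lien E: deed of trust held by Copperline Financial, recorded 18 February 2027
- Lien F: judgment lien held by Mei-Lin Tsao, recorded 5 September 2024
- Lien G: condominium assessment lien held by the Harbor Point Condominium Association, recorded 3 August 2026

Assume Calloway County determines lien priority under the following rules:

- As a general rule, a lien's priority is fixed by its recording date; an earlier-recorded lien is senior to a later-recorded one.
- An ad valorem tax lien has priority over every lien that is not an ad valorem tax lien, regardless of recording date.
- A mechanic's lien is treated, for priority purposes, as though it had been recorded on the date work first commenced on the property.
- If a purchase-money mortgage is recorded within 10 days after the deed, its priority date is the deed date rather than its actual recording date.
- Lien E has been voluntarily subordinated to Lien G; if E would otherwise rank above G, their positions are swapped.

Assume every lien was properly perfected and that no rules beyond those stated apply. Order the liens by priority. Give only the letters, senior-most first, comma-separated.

Effective dates: C relates back to 6 September 2024 (work commenced); D was recorded within the 10-day window, so its effective date is the deed date 6 January 2027.
B is an ad valorem tax lien and takes priority over every other lien.
Ordering the rest by effective date: F (5 September 2024), C (6 September 2024), A (17 February 2025), G (3 August 2026), D (6 January 2027), E (18 February 2027).
E already ranks below G; the subordination has no effect.

B, F, C, A, G, D, E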